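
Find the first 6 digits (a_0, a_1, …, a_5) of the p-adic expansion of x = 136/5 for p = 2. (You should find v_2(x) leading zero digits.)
(a_0, …, a_5) = (0, 0, 0, 1, 0, 1)

v_2(136/5) = 3, so a_0 = ... = a_2 = 0. Factor out: x = 2^3 · u with u = 17/5 a unit in ℤ_2. Expand u iteratively via a_{v+i} = u_i mod 2, u_{i+1} = (u_i − a_{v+i})/2:
  u_0 = 17/5;  a_3 = 1;  u_1 = (u_0 − 1)/2 = 6/5
  u_1 = 6/5;  a_4 = 0;  u_2 = (u_1 − 0)/2 = 3/5
  u_2 = 3/5;  a_5 = 1;  u_3 = (u_2 − 1)/2 = -1/5
Digits: (0, 0, 0, 1, 0, 1).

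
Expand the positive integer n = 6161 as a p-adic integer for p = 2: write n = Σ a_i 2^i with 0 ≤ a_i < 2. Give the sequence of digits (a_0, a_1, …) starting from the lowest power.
(a_0, a_1, …) = (1, 0, 0, 0, 1, 0, 0, 0, 0, 0, 0, 1, 1)

Repeated division by 2 gives the digits low-to-high: 6161 = 1 + 1·2^4 + 1·2^11 + 1·2^12. Digit sequence: (1, 0, 0, 0, 1, 0, 0, 0, 0, 0, 0, 1, 1).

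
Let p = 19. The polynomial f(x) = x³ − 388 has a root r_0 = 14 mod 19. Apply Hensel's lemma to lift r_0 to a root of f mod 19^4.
r_3 = 11756 (mod 130321)

Hensel: r_{i+1} = r_i − f(r_i)/f′(r_i) mod 19^{i+2}, where f′(x) = 3x². Iterate:
  r_0 = 14 (mod 19)
  r_1 = 204 (mod 361)
  r_2 = 4897 (mod 6859)
  r_3 = 11756 (mod 130321)
Final: r = 11756 with f(r) ≡ 0 mod 19^4.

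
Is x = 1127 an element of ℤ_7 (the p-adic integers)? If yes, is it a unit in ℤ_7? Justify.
x ∈ ℤ_7 but not a unit; v_7(x) = 2 > 0

ℤ_7 = {x ∈ ℚ_7 : v_7(x) ≥ 0} and ℤ_7^× = {x ∈ ℤ_7 : v_7(x) = 0}. Here v_7(1127) = v_7(num) − v_7(den) = 2; compare against these criteria.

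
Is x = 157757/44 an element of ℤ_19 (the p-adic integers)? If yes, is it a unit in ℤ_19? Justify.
x ∈ ℤ_19 but not a unit; v_19(x) = 3 > 0

ℤ_19 = {x ∈ ℚ_19 : v_19(x) ≥ 0} and ℤ_19^× = {x ∈ ℤ_19 : v_19(x) = 0}. Here v_19(157757/44) = v_19(num) − v_19(den) = 3; compare against these criteria.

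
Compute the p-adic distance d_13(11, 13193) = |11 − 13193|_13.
d_13(11, 13193) = 1/2197

Step 1 — x − y = 11 − 13193 = -13182. Step 2 — v_13(-13182) = 3 (factor: -13182 = −(13^3 · 6); the sign does not affect v_p). Step 3 — |x − y|_13 = 13^{-3} = 1/2197.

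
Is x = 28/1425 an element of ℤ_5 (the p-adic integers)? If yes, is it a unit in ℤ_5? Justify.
x ∉ ℤ_5 (v_5(x) = -2 < 0)

ℤ_5 = {x ∈ ℚ_5 : v_5(x) ≥ 0} and ℤ_5^× = {x ∈ ℤ_5 : v_5(x) = 0}. Here v_5(28/1425) = v_5(num) − v_5(den) = -2; compare against these criteria.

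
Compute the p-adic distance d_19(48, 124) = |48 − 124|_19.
d_19(48, 124) = 1/19

Step 1 — x − y = 48 − 124 = -76. Step 2 — v_19(-76) = 1 (factor: -76 = −(19^1 · 4); the sign does not affect v_p). Step 3 — |x − y|_19 = 19^{-1} = 1/19.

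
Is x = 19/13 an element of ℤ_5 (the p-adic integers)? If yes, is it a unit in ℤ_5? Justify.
x ∈ ℤ_5^× (unit); v_5(x) = 0

ℤ_5 = {x ∈ ℚ_5 : v_5(x) ≥ 0} and ℤ_5^× = {x ∈ ℤ_5 : v_5(x) = 0}. Here v_5(19/13) = v_5(num) − v_5(den) = 0; compare against these criteria.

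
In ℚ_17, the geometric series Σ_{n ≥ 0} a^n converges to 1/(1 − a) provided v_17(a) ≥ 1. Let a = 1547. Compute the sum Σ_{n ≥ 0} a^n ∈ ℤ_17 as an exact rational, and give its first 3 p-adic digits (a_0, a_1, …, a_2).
Σ a^n = 1/(1 − a) = -1/1546;  first 3 digits = (1, 6, 7)

v_17(a) = 1 ≥ 1, so the series converges in ℤ_17 to 1/(1 − a) = 1/(1 − 1547) = -1/1546. Expand this rational in ℤ_17: compute digits iteratively via d_i = x_i mod 17, x_{i+1} = (x_i − d_i)/17. The first 3 digits are (1, 6, 7).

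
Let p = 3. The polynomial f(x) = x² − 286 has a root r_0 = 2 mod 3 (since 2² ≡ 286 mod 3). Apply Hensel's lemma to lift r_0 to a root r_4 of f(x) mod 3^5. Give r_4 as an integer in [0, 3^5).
r_4 = 23 (mod 243)

Hensel's recurrence: r_{i+1} = r_i − f(r_i)·(f′(r_i))^{-1} mod 3^{i+2}, with f′(x) = 2x. Iterate:
  r_0 = 2 (mod 3)
  r_1 = 5 (mod 9)
  r_2 = 23 (mod 27)
  r_3 = 23 (mod 81)
  r_4 = 23 (mod 243)
Final: r_4 = 23, and one checks f(r_4) ≡ 0 mod 3^5.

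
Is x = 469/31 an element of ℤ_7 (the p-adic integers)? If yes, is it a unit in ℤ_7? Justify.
x ∈ ℤ_7 but not a unit; v_7(x) = 1 > 0

ℤ_7 = {x ∈ ℚ_7 : v_7(x) ≥ 0} and ℤ_7^× = {x ∈ ℤ_7 : v_7(x) = 0}. Here v_7(469/31) = v_7(num) − v_7(den) = 1; compare against these criteria.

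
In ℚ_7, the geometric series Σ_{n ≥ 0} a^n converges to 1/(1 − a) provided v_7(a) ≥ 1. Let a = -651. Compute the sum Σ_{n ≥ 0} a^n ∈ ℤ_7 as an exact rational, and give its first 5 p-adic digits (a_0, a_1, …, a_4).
Σ a^n = 1/(1 − a) = 1/652;  first 5 digits = (1, 5, 4, 0, 0)

v_7(a) = 1 ≥ 1, so the series converges in ℤ_7 to 1/(1 − a) = 1/(1 − (-651)) = 1/652. Expand this rational in ℤ_7: compute digits iteratively via d_i = x_i mod 7, x_{i+1} = (x_i − d_i)/7. The first 5 digits are (1, 5, 4, 0, 0).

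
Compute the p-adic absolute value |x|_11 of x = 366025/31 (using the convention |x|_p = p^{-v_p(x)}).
|366025/31|_11 = 1/14641

Step 1 — compute v_11(x) by factoring powers of 11 out of the numerator and denominator: v_11(366025/31) = 4. Step 2 — apply |x|_p = p^{-v_p(x)} = 11^{-4} = 1/14641.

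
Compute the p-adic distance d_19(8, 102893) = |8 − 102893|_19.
d_19(8, 102893) = 1/6859

Step 1 — x − y = 8 − 102893 = -102885. Step 2 — v_19(-102885) = 3 (factor: -102885 = −(19^3 · 15); the sign does not affect v_p). Step 3 — |x − y|_19 = 19^{-3} = 1/6859.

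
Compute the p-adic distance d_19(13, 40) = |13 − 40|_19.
d_19(13, 40) = 1

Step 1 — x − y = 13 − 40 = -27. Step 2 — v_19(-27) = 0 (factor: -27 = −(19^0 · 27); the sign does not affect v_p). Step 3 — |x − y|_19 = 19^{0} = 1.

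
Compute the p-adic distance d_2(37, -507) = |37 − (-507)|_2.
d_2(37, -507) = 1/32

Step 1 — x − y = 37 − (-507) = 544. Step 2 — v_2(544) = 5 (factor: 544 = (2^5 · 17); the sign does not affect v_p). Step 3 — |x − y|_2 = 2^{-5} = 1/32.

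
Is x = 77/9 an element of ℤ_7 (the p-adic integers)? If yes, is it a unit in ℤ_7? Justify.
x ∈ ℤ_7 but not a unit; v_7(x) = 1 > 0

ℤ_7 = {x ∈ ℚ_7 : v_7(x) ≥ 0} and ℤ_7^× = {x ∈ ℤ_7 : v_7(x) = 0}. Here v_7(77/9) = v_7(num) − v_7(den) = 1; compare against these criteria.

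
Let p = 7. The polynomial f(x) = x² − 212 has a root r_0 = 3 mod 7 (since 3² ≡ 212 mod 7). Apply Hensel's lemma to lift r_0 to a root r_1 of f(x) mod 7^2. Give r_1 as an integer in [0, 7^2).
r_1 = 45 (mod 49)

Hensel's recurrence: r_{i+1} = r_i − f(r_i)·(f′(r_i))^{-1} mod 7^{i+2}, with f′(x) = 2x. Iterate:
  r_0 = 3 (mod 7)
  r_1 = 45 (mod 49)
Final: r_1 = 45, and one checks f(r_1) ≡ 0 mod 7^2.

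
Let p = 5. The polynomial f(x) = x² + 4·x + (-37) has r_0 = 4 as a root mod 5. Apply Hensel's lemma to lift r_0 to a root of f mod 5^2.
r_1 = 19 (mod 25)

Hensel: r_{i+1} = r_i − f(r_i)·(f′(r_i))^{-1} mod 5^{i+2}, f′(x) = 2x + 4. Iterate:
  r_0 = 4 (mod 5)
  r_1 = 19 (mod 25)
Final: r = 19 satisfies f(r) ≡ 0 mod 5^2.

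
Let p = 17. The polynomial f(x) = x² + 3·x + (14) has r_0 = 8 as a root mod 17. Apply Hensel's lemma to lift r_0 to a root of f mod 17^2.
r_1 = 246 (mod 289)

Hensel: r_{i+1} = r_i − f(r_i)·(f′(r_i))^{-1} mod 17^{i+2}, f′(x) = 2x + 3. Iterate:
  r_0 = 8 (mod 17)
  r_1 = 246 (mod 289)
Final: r = 246 satisfies f(r) ≡ 0 mod 17^2.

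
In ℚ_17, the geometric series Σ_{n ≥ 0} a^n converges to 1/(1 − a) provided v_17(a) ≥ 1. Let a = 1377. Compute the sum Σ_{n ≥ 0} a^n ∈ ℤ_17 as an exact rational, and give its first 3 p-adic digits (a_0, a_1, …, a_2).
Σ a^n = 1/(1 − a) = -1/1376;  first 3 digits = (1, 13, 3)

v_17(a) = 1 ≥ 1, so the series converges in ℤ_17 to 1/(1 − a) = 1/(1 − 1377) = -1/1376. Expand this rational in ℤ_17: compute digits iteratively via d_i = x_i mod 17, x_{i+1} = (x_i − d_i)/17. The first 3 digits are (1, 13, 3).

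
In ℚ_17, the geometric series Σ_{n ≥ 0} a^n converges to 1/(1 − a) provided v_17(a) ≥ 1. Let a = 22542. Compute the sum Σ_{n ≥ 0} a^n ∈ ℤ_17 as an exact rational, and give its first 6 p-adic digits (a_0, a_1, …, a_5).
Σ a^n = 1/(1 − a) = -1/22541;  first 6 digits = (1, 0, 10, 4, 15, 0)

v_17(a) = 2 ≥ 1, so the series converges in ℤ_17 to 1/(1 − a) = 1/(1 − 22542) = -1/22541. Expand this rational in ℤ_17: compute digits iteratively via d_i = x_i mod 17, x_{i+1} = (x_i − d_i)/17. The first 6 digits are (1, 0, 10, 4, 15, 0).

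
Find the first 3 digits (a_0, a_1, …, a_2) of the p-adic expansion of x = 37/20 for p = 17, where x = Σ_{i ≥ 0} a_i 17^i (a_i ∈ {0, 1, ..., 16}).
(a_0, …, a_2) = (1, 6, 9)

v_17(37/20) = 0 (numerator and denominator both coprime to 17), so x ∈ ℤ_17^×. Compute digits iteratively via a_i = x_i mod 17, x_{i+1} = (x_i − a_i)/17, with x_0 = x:
  x_0 = 37/20;  a_0 = 1;  x_1 = (x_0 − 1)/17 = 1/20
  x_1 = 1/20;  a_1 = 6;  x_2 = (x_1 − 6)/17 = -7/20
  x_2 = -7/20;  a_2 = 9;  x_3 = (x_2 − 9)/17 = -11/20
Digits: (1, 6, 9).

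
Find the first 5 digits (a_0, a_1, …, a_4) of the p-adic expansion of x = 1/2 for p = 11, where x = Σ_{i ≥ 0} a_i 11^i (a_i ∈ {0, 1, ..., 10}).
(a_0, …, a_4) = (6, 5, 5, 5, 5)

v_11(1/2) = 0 (numerator and denominator both coprime to 11), so x ∈ ℤ_11^×. Compute digits iteratively via a_i = x_i mod 11, x_{i+1} = (x_i − a_i)/11, with x_0 = x:
  x_0 = 1/2;  a_0 = 6;  x_1 = (x_0 − 6)/11 = -1/2
  x_1 = -1/2;  a_1 = 5;  x_2 = (x_1 − 5)/11 = -1/2
  x_2 = -1/2;  a_2 = 5;  x_3 = (x_2 − 5)/11 = -1/2
  x_3 = -1/2;  a_3 = 5;  x_4 = (x_3 − 5)/11 = -1/2
  x_4 = -1/2;  a_4 = 5;  x_5 = (x_4 − 5)/11 = -1/2
Digits: (6, 5, 5, 5, 5).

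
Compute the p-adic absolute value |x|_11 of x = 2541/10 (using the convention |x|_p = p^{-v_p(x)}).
|2541/10|_11 = 1/121

Step 1 — compute v_11(x) by factoring powers of 11 out of the numerator and denominator: v_11(2541/10) = 2. Step 2 — apply |x|_p = p^{-v_p(x)} = 11^{-2} = 1/121.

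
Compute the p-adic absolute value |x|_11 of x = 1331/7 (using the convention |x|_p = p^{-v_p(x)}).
|1331/7|_11 = 1/1331

Step 1 — compute v_11(x) by factoring powers of 11 out of the numerator and denominator: v_11(1331/7) = 3. Step 2 — apply |x|_p = p^{-v_p(x)} = 11^{-3} = 1/1331.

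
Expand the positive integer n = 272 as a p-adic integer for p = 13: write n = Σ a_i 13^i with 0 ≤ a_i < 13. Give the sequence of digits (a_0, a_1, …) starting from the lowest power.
(a_0, a_1, …) = (12, 7, 1)

Repeated division by 13 gives the digits low-to-high: 272 = 12 + 7·13^1 + 1·13^2. Digit sequence: (12, 7, 1).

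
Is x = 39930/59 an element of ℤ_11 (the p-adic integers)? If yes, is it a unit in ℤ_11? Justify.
x ∈ ℤ_11 but not a unit; v_11(x) = 3 > 0

ℤ_11 = {x ∈ ℚ_11 : v_11(x) ≥ 0} and ℤ_11^× = {x ∈ ℤ_11 : v_11(x) = 0}. Here v_11(39930/59) = v_11(num) − v_11(den) = 3; compare against these criteria.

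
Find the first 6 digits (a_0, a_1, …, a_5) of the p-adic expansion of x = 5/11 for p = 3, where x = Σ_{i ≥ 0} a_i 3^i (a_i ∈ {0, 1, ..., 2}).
(a_0, …, a_5) = (1, 2, 2, 1, 1, 0)

v_3(5/11) = 0 (numerator and denominator both coprime to 3), so x ∈ ℤ_3^×. Compute digits iteratively via a_i = x_i mod 3, x_{i+1} = (x_i − a_i)/3, with x_0 = x:
  x_0 = 5/11;  a_0 = 1;  x_1 = (x_0 − 1)/3 = -2/11
  x_1 = -2/11;  a_1 = 2;  x_2 = (x_1 − 2)/3 = -8/11
  x_2 = -8/11;  a_2 = 2;  x_3 = (x_2 − 2)/3 = -10/11
  x_3 = -10/11;  a_3 = 1;  x_4 = (x_3 − 1)/3 = -7/11
  x_4 = -7/11;  a_4 = 1;  x_5 = (x_4 − 1)/3 = -6/11
  x_5 = -6/11;  a_5 = 0;  x_6 = (x_5 − 0)/3 = -2/11
Digits: (1, 2, 2, 1, 1, 0).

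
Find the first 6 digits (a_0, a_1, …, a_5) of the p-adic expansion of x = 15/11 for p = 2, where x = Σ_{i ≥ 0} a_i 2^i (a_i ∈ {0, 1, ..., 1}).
(a_0, …, a_5) = (1, 0, 1, 1, 0, 0)

v_2(15/11) = 0 (numerator and denominator both coprime to 2), so x ∈ ℤ_2^×. Compute digits iteratively via a_i = x_i mod 2, x_{i+1} = (x_i − a_i)/2, with x_0 = x:
  x_0 = 15/11;  a_0 = 1;  x_1 = (x_0 − 1)/2 = 2/11
  x_1 = 2/11;  a_1 = 0;  x_2 = (x_1 − 0)/2 = 1/11
  x_2 = 1/11;  a_2 = 1;  x_3 = (x_2 − 1)/2 = -5/11
  x_3 = -5/11;  a_3 = 1;  x_4 = (x_3 − 1)/2 = -8/11
  x_4 = -8/11;  a_4 = 0;  x_5 = (x_4 − 0)/2 = -4/11
  x_5 = -4/11;  a_5 = 0;  x_6 = (x_5 − 0)/2 = -2/11
Digits: (1, 0, 1, 1, 0, 0).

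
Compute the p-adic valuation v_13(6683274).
v_13(6683274) = 5

v_13(n) is the largest exponent k such that 13^k divides n. Factor out: 6683274 = 13^5 · 18. (Sign doesn't affect v_p.) So v_13(6683274) = 5.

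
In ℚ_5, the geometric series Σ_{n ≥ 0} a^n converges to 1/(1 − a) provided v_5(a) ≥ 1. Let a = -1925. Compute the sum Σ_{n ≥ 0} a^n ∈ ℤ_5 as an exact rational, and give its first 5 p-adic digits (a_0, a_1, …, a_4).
Σ a^n = 1/(1 − a) = 1/1926;  first 5 digits = (1, 0, 3, 4, 0)

v_5(a) = 2 ≥ 1, so the series converges in ℤ_5 to 1/(1 − a) = 1/(1 − (-1925)) = 1/1926. Expand this rational in ℤ_5: compute digits iteratively via d_i = x_i mod 5, x_{i+1} = (x_i − d_i)/5. The first 5 digits are (1, 0, 3, 4, 0).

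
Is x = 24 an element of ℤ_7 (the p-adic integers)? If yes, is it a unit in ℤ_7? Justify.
x ∈ ℤ_7^× (unit); v_7(x) = 0

ℤ_7 = {x ∈ ℚ_7 : v_7(x) ≥ 0} and ℤ_7^× = {x ∈ ℤ_7 : v_7(x) = 0}. Here v_7(24) = v_7(num) − v_7(den) = 0; compare against these criteria.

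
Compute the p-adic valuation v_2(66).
v_2(66) = 1

v_2(n) is the largest exponent k such that 2^k divides n. Factor out: 66 = 2^1 · 33. (Sign doesn't affect v_p.) So v_2(66) = 1.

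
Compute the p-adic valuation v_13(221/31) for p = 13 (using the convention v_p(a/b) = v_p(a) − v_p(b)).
v_13(221/31) = 1

Factor powers of 13 from the numerator and denominator of the reduced fraction: 221 = 13^1 · 17 and 31 = 13^0 · 31. Apply v_p(a/b) = v_p(a) − v_p(b): v_13(221/31) = 1 − 0 = 1.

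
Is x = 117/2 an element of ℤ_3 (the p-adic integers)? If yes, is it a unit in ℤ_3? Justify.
x ∈ ℤ_3 but not a unit; v_3(x) = 2 > 0

ℤ_3 = {x ∈ ℚ_3 : v_3(x) ≥ 0} and ℤ_3^× = {x ∈ ℤ_3 : v_3(x) = 0}. Here v_3(117/2) = v_3(num) − v_3(den) = 2; compare against these criteria.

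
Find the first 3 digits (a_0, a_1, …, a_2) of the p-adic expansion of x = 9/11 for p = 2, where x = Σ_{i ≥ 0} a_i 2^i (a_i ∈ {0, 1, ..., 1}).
(a_0, …, a_2) = (1, 1, 0)

v_2(9/11) = 0 (numerator and denominator both coprime to 2), so x ∈ ℤ_2^×. Compute digits iteratively via a_i = x_i mod 2, x_{i+1} = (x_i − a_i)/2, with x_0 = x:
  x_0 = 9/11;  a_0 = 1;  x_1 = (x_0 − 1)/2 = -1/11
  x_1 = -1/11;  a_1 = 1;  x_2 = (x_1 − 1)/2 = -6/11
  x_2 = -6/11;  a_2 = 0;  x_3 = (x_2 − 0)/2 = -3/11
Digits: (1, 1, 0).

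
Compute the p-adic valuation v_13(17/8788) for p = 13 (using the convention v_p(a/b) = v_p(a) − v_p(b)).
v_13(17/8788) = -3

Factor powers of 13 from the numerator and denominator of the reduced fraction: 17 = 13^0 · 17 and 8788 = 13^3 · 4. Apply v_p(a/b) = v_p(a) − v_p(b): v_13(17/8788) = 0 − 3 = -3.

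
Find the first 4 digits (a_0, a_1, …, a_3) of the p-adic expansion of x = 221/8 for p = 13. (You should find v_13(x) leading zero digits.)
(a_0, …, a_3) = (0, 7, 11, 4)

v_13(221/8) = 1, so a_0 = ... = a_0 = 0. Factor out: x = 13^1 · u with u = 17/8 a unit in ℤ_13. Expand u iteratively via a_{v+i} = u_i mod 13, u_{i+1} = (u_i − a_{v+i})/13:
  u_0 = 17/8;  a_1 = 7;  u_1 = (u_0 − 7)/13 = -3/8
  u_1 = -3/8;  a_2 = 11;  u_2 = (u_1 − 11)/13 = -7/8
  u_2 = -7/8;  a_3 = 4;  u_3 = (u_2 − 4)/13 = -3/8
Digits: (0, 7, 11, 4).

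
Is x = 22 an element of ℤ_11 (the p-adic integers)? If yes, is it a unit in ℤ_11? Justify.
x ∈ ℤ_11 but not a unit; v_11(x) = 1 > 0

ℤ_11 = {x ∈ ℚ_11 : v_11(x) ≥ 0} and ℤ_11^× = {x ∈ ℤ_11 : v_11(x) = 0}. Here v_11(22) = v_11(num) − v_11(den) = 1; compare against these criteria.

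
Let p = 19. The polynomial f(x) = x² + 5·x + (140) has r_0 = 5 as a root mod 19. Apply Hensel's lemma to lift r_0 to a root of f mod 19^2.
r_1 = 233 (mod 361)

Hensel: r_{i+1} = r_i − f(r_i)·(f′(r_i))^{-1} mod 19^{i+2}, f′(x) = 2x + 5. Iterate:
  r_0 = 5 (mod 19)
  r_1 = 233 (mod 361)
Final: r = 233 satisfies f(r) ≡ 0 mod 19^2.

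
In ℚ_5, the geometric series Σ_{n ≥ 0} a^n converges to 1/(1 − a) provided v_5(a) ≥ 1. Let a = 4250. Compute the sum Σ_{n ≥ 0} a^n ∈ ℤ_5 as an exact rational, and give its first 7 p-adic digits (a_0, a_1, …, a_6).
Σ a^n = 1/(1 − a) = -1/4249;  first 7 digits = (1, 0, 0, 4, 1, 1, 1)

v_5(a) = 3 ≥ 1, so the series converges in ℤ_5 to 1/(1 − a) = 1/(1 − 4250) = -1/4249. Expand this rational in ℤ_5: compute digits iteratively via d_i = x_i mod 5, x_{i+1} = (x_i − d_i)/5. The first 7 digits are (1, 0, 0, 4, 1, 1, 1).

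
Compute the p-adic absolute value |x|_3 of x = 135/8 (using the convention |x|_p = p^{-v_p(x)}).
|135/8|_3 = 1/27

Step 1 — compute v_3(x) by factoring powers of 3 out of the numerator and denominator: v_3(135/8) = 3. Step 2 — apply |x|_p = p^{-v_p(x)} = 3^{-3} = 1/27.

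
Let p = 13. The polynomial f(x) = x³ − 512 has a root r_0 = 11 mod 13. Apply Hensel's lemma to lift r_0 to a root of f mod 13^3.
r_2 = 492 (mod 2197)

Hensel: r_{i+1} = r_i − f(r_i)/f′(r_i) mod 13^{i+2}, where f′(x) = 3x². Iterate:
  r_0 = 11 (mod 13)
  r_1 = 154 (mod 169)
  r_2 = 492 (mod 2197)
Final: r = 492 with f(r) ≡ 0 mod 13^3.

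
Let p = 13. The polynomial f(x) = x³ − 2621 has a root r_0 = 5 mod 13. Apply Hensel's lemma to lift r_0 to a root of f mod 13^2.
r_1 = 18 (mod 169)

Hensel: r_{i+1} = r_i − f(r_i)/f′(r_i) mod 13^{i+2}, where f′(x) = 3x². Iterate:
  r_0 = 5 (mod 13)
  r_1 = 18 (mod 169)
Final: r = 18 with f(r) ≡ 0 mod 13^2.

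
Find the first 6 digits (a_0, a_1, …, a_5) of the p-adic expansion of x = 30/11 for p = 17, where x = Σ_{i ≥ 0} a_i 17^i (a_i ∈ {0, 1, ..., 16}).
(a_0, …, a_5) = (12, 1, 3, 6, 12, 7)

v_17(30/11) = 0 (numerator and denominator both coprime to 17), so x ∈ ℤ_17^×. Compute digits iteratively via a_i = x_i mod 17, x_{i+1} = (x_i − a_i)/17, with x_0 = x:
  x_0 = 30/11;  a_0 = 12;  x_1 = (x_0 − 12)/17 = -6/11
  x_1 = -6/11;  a_1 = 1;  x_2 = (x_1 − 1)/17 = -1/11
  x_2 = -1/11;  a_2 = 3;  x_3 = (x_2 − 3)/17 = -2/11
  x_3 = -2/11;  a_3 = 6;  x_4 = (x_3 − 6)/17 = -4/11
  x_4 = -4/11;  a_4 = 12;  x_5 = (x_4 − 12)/17 = -8/11
  x_5 = -8/11;  a_5 = 7;  x_6 = (x_5 − 7)/17 = -5/11
Digits: (12, 1, 3, 6, 12, 7).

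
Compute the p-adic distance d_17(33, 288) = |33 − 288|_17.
d_17(33, 288) = 1/17

Step 1 — x − y = 33 − 288 = -255. Step 2 — v_17(-255) = 1 (factor: -255 = −(17^1 · 15); the sign does not affect v_p). Step 3 — |x − y|_17 = 17^{-1} = 1/17.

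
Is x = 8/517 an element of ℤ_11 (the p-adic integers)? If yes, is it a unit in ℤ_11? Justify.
x ∉ ℤ_11 (v_11(x) = -1 < 0)

ℤ_11 = {x ∈ ℚ_11 : v_11(x) ≥ 0} and ℤ_11^× = {x ∈ ℤ_11 : v_11(x) = 0}. Here v_11(8/517) = v_11(num) − v_11(den) = -1; compare against these criteria.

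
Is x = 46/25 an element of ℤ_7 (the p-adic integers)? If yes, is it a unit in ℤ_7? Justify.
x ∈ ℤ_7^× (unit); v_7(x) = 0

ℤ_7 = {x ∈ ℚ_7 : v_7(x) ≥ 0} and ℤ_7^× = {x ∈ ℤ_7 : v_7(x) = 0}. Here v_7(46/25) = v_7(num) − v_7(den) = 0; compare against these criteria.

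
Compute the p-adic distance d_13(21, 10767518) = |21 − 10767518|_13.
d_13(21, 10767518) = 1/371293

Step 1 — x − y = 21 − 10767518 = -10767497. Step 2 — v_13(-10767497) = 5 (factor: -10767497 = −(13^5 · 29); the sign does not affect v_p). Step 3 — |x − y|_13 = 13^{-5} = 1/371293.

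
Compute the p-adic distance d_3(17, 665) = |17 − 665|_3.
d_3(17, 665) = 1/81

Step 1 — x − y = 17 − 665 = -648. Step 2 — v_3(-648) = 4 (factor: -648 = −(3^4 · 8); the sign does not affect v_p). Step 3 — |x − y|_3 = 3^{-4} = 1/81.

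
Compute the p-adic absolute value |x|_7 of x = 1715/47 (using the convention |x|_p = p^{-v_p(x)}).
|1715/47|_7 = 1/343

Step 1 — compute v_7(x) by factoring powers of 7 out of the numerator and denominator: v_7(1715/47) = 3. Step 2 — apply |x|_p = p^{-v_p(x)} = 7^{-3} = 1/343.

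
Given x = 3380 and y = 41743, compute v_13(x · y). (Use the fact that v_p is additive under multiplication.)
v_13(141091340) = 5

v_p(x) = 2 (factor: 3380 = 13^2 · 20); v_p(y) = 3 (factor: 41743 = 13^3 · 19). Additivity: v_p(xy) = v_p(x) + v_p(y) = 2 + 3 = 5. (Direct check: xy = 141091340 = 13^5 · (380).)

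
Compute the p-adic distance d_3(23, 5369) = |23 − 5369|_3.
d_3(23, 5369) = 1/243

Step 1 — x − y = 23 − 5369 = -5346. Step 2 — v_3(-5346) = 5 (factor: -5346 = −(3^5 · 22); the sign does not affect v_p). Step 3 — |x − y|_3 = 3^{-5} = 1/243.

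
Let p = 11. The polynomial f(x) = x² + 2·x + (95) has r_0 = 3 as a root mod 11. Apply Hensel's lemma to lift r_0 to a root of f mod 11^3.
r_2 = 80 (mod 1331)

Hensel: r_{i+1} = r_i − f(r_i)·(f′(r_i))^{-1} mod 11^{i+2}, f′(x) = 2x + 2. Iterate:
  r_0 = 3 (mod 11)
  r_1 = 80 (mod 121)
  r_2 = 80 (mod 1331)
Final: r = 80 satisfies f(r) ≡ 0 mod 11^3.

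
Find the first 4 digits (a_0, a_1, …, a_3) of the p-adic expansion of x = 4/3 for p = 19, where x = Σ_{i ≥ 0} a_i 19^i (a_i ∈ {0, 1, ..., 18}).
(a_0, …, a_3) = (14, 12, 12, 12)

v_19(4/3) = 0 (numerator and denominator both coprime to 19), so x ∈ ℤ_19^×. Compute digits iteratively via a_i = x_i mod 19, x_{i+1} = (x_i − a_i)/19, with x_0 = x:
  x_0 = 4/3;  a_0 = 14;  x_1 = (x_0 − 14)/19 = -2/3
  x_1 = -2/3;  a_1 = 12;  x_2 = (x_1 − 12)/19 = -2/3
  x_2 = -2/3;  a_2 = 12;  x_3 = (x_2 − 12)/19 = -2/3
  x_3 = -2/3;  a_3 = 12;  x_4 = (x_3 − 12)/19 = -2/3
Digits: (14, 12, 12, 12).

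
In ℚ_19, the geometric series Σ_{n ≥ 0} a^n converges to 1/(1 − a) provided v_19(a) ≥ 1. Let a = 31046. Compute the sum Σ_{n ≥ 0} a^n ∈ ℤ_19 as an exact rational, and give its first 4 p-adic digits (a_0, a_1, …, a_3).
Σ a^n = 1/(1 − a) = -1/31045;  first 4 digits = (1, 0, 10, 4)

v_19(a) = 2 ≥ 1, so the series converges in ℤ_19 to 1/(1 − a) = 1/(1 − 31046) = -1/31045. Expand this rational in ℤ_19: compute digits iteratively via d_i = x_i mod 19, x_{i+1} = (x_i − d_i)/19. The first 4 digits are (1, 0, 10, 4).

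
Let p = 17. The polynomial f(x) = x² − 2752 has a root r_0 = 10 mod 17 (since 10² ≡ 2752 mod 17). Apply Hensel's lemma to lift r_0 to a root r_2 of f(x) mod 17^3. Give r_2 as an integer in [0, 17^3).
r_2 = 2339 (mod 4913)

Hensel's recurrence: r_{i+1} = r_i − f(r_i)·(f′(r_i))^{-1} mod 17^{i+2}, with f′(x) = 2x. Iterate:
  r_0 = 10 (mod 17)
  r_1 = 27 (mod 289)
  r_2 = 2339 (mod 4913)
Final: r_2 = 2339, and one checks f(r_2) ≡ 0 mod 17^3.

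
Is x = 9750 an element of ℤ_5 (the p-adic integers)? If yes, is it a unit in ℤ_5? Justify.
x ∈ ℤ_5 but not a unit; v_5(x) = 3 > 0

ℤ_5 = {x ∈ ℚ_5 : v_5(x) ≥ 0} and ℤ_5^× = {x ∈ ℤ_5 : v_5(x) = 0}. Here v_5(9750) = v_5(num) − v_5(den) = 3; compare against these criteria.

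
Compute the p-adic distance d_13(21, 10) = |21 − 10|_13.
d_13(21, 10) = 1

Step 1 — x − y = 21 − 10 = 11. Step 2 — v_13(11) = 0 (factor: 11 = (13^0 · 11); the sign does not affect v_p). Step 3 — |x − y|_13 = 13^{0} = 1.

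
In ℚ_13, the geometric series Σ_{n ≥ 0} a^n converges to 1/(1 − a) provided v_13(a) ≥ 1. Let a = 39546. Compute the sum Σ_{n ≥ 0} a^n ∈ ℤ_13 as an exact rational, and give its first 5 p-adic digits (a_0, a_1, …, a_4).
Σ a^n = 1/(1 − a) = -1/39545;  first 5 digits = (1, 0, 0, 5, 1)

v_13(a) = 3 ≥ 1, so the series converges in ℤ_13 to 1/(1 − a) = 1/(1 − 39546) = -1/39545. Expand this rational in ℤ_13: compute digits iteratively via d_i = x_i mod 13, x_{i+1} = (x_i − d_i)/13. The first 5 digits are (1, 0, 0, 5, 1).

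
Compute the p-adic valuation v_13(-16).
v_13(-16) = 0

v_13(n) is the largest exponent k such that 13^k divides n. Factor out: -16 = -13^0 · 16. (Sign doesn't affect v_p.) So v_13(-16) = 0.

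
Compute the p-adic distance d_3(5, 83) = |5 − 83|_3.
d_3(5, 83) = 1/3

Step 1 — x − y = 5 − 83 = -78. Step 2 — v_3(-78) = 1 (factor: -78 = −(3^1 · 26); the sign does not affect v_p). Step 3 — |x − y|_3 = 3^{-1} = 1/3.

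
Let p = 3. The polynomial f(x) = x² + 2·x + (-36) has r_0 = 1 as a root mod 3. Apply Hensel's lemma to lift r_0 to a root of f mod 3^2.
r_1 = 7 (mod 9)

Hensel: r_{i+1} = r_i − f(r_i)·(f′(r_i))^{-1} mod 3^{i+2}, f′(x) = 2x + 2. Iterate:
  r_0 = 1 (mod 3)
  r_1 = 7 (mod 9)
Final: r = 7 satisfies f(r) ≡ 0 mod 3^2.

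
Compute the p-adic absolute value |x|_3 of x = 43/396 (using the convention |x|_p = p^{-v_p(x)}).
|43/396|_3 = 9

Step 1 — compute v_3(x) by factoring powers of 3 out of the numerator and denominator: v_3(43/396) = -2. Step 2 — apply |x|_p = p^{-v_p(x)} = 3^{2} = 9.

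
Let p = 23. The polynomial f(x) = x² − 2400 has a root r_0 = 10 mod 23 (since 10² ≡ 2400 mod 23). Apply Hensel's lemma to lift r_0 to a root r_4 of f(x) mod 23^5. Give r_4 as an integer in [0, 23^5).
r_4 = 2210816 (mod 6436343)

Hensel's recurrence: r_{i+1} = r_i − f(r_i)·(f′(r_i))^{-1} mod 23^{i+2}, with f′(x) = 2x. Iterate:
  r_0 = 10 (mod 23)
  r_1 = 125 (mod 529)
  r_2 = 8589 (mod 12167)
  r_3 = 251929 (mod 279841)
  r_4 = 2210816 (mod 6436343)
Final: r_4 = 2210816, and one checks f(r_4) ≡ 0 mod 23^5.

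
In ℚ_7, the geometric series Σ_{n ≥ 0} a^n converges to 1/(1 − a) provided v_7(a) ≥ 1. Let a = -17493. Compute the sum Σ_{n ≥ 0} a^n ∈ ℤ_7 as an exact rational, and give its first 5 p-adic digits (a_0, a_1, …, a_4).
Σ a^n = 1/(1 − a) = 1/17494;  first 5 digits = (1, 0, 0, 5, 6)

v_7(a) = 3 ≥ 1, so the series converges in ℤ_7 to 1/(1 − a) = 1/(1 − (-17493)) = 1/17494. Expand this rational in ℤ_7: compute digits iteratively via d_i = x_i mod 7, x_{i+1} = (x_i − d_i)/7. The first 5 digits are (1, 0, 0, 5, 6).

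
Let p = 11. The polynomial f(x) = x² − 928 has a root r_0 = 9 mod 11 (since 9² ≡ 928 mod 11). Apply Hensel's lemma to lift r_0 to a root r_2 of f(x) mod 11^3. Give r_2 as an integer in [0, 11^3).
r_2 = 130 (mod 1331)

Hensel's recurrence: r_{i+1} = r_i − f(r_i)·(f′(r_i))^{-1} mod 11^{i+2}, with f′(x) = 2x. Iterate:
  r_0 = 9 (mod 11)
  r_1 = 9 (mod 121)
  r_2 = 130 (mod 1331)
Final: r_2 = 130, and one checks f(r_2) ≡ 0 mod 11^3.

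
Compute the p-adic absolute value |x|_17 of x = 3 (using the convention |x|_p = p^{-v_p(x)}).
|3|_17 = 1

Step 1 — compute v_17(x) by factoring powers of 17 out of the numerator and denominator: v_17(3) = 0. Step 2 — apply |x|_p = p^{-v_p(x)} = 17^{0} = 1.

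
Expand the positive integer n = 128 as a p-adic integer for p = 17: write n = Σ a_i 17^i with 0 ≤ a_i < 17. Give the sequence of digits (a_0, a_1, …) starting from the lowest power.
(a_0, a_1, …) = (9, 7)

Repeated division by 17 gives the digits low-to-high: 128 = 9 + 7·17^1. Digit sequence: (9, 7).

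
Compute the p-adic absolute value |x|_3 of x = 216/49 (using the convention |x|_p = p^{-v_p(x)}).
|216/49|_3 = 1/27

Step 1 — compute v_3(x) by factoring powers of 3 out of the numerator and denominator: v_3(216/49) = 3. Step 2 — apply |x|_p = p^{-v_p(x)} = 3^{-3} = 1/27.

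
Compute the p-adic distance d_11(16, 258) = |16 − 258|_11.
d_11(16, 258) = 1/121

Step 1 — x − y = 16 − 258 = -242. Step 2 — v_11(-242) = 2 (factor: -242 = −(11^2 · 2); the sign does not affect v_p). Step 3 — |x − y|_11 = 11^{-2} = 1/121.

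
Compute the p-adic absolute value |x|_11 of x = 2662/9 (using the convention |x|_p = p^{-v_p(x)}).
|2662/9|_11 = 1/1331

Step 1 — compute v_11(x) by factoring powers of 11 out of the numerator and denominator: v_11(2662/9) = 3. Step 2 — apply |x|_p = p^{-v_p(x)} = 11^{-3} = 1/1331.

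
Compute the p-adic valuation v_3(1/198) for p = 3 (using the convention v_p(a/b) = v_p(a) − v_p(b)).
v_3(1/198) = -2

Factor powers of 3 from the numerator and denominator of the reduced fraction: 1 = 3^0 · 1 and 198 = 3^2 · 22. Apply v_p(a/b) = v_p(a) − v_p(b): v_3(1/198) = 0 − 2 = -2.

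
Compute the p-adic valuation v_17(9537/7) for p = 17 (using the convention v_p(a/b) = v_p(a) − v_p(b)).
v_17(9537/7) = 2

Factor powers of 17 from the numerator and denominator of the reduced fraction: 9537 = 17^2 · 33 and 7 = 17^0 · 7. Apply v_p(a/b) = v_p(a) − v_p(b): v_17(9537/7) = 2 − 0 = 2.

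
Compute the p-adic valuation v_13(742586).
v_13(742586) = 5

v_13(n) is the largest exponent k such that 13^k divides n. Factor out: 742586 = 13^5 · 2. (Sign doesn't affect v_p.) So v_13(742586) = 5.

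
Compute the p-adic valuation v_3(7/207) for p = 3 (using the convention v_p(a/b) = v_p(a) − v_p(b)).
v_3(7/207) = -2

Factor powers of 3 from the numerator and denominator of the reduced fraction: 7 = 3^0 · 7 and 207 = 3^2 · 23. Apply v_p(a/b) = v_p(a) − v_p(b): v_3(7/207) = 0 − 2 = -2.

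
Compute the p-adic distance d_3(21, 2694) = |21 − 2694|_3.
d_3(21, 2694) = 1/243

Step 1 — x − y = 21 − 2694 = -2673. Step 2 — v_3(-2673) = 5 (factor: -2673 = −(3^5 · 11); the sign does not affect v_p). Step 3 — |x − y|_3 = 3^{-5} = 1/243.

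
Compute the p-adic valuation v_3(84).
v_3(84) = 1

v_3(n) is the largest exponent k such that 3^k divides n. Factor out: 84 = 3^1 · 28. (Sign doesn't affect v_p.) So v_3(84) = 1.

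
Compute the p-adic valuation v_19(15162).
v_19(15162) = 2

v_19(n) is the largest exponent k such that 19^k divides n. Factor out: 15162 = 19^2 · 42. (Sign doesn't affect v_p.) So v_19(15162) = 2.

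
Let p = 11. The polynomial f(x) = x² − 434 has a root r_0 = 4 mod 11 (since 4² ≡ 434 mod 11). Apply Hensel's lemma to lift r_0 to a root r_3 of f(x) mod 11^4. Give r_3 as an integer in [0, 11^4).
r_3 = 12973 (mod 14641)

Hensel's recurrence: r_{i+1} = r_i − f(r_i)·(f′(r_i))^{-1} mod 11^{i+2}, with f′(x) = 2x. Iterate:
  r_0 = 4 (mod 11)
  r_1 = 26 (mod 121)
  r_2 = 994 (mod 1331)
  r_3 = 12973 (mod 14641)
Final: r_3 = 12973, and one checks f(r_3) ≡ 0 mod 11^4.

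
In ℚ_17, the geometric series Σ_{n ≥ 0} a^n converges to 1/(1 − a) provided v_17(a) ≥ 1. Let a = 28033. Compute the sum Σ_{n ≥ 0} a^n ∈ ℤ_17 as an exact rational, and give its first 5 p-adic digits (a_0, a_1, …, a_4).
Σ a^n = 1/(1 − a) = -1/28032;  first 5 digits = (1, 0, 12, 5, 8)

v_17(a) = 2 ≥ 1, so the series converges in ℤ_17 to 1/(1 − a) = 1/(1 − 28033) = -1/28032. Expand this rational in ℤ_17: compute digits iteratively via d_i = x_i mod 17, x_{i+1} = (x_i − d_i)/17. The first 5 digits are (1, 0, 12, 5, 8).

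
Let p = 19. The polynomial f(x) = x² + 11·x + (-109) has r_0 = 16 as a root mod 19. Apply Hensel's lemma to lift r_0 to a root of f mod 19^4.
r_3 = 86086 (mod 130321)

Hensel: r_{i+1} = r_i − f(r_i)·(f′(r_i))^{-1} mod 19^{i+2}, f′(x) = 2x + 11. Iterate:
  r_0 = 16 (mod 19)
  r_1 = 168 (mod 361)
  r_2 = 3778 (mod 6859)
  r_3 = 86086 (mod 130321)
Final: r = 86086 satisfies f(r) ≡ 0 mod 19^4.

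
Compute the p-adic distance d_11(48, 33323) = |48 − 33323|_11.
d_11(48, 33323) = 1/1331

Step 1 — x − y = 48 − 33323 = -33275. Step 2 — v_11(-33275) = 3 (factor: -33275 = −(11^3 · 25); the sign does not affect v_p). Step 3 — |x − y|_11 = 11^{-3} = 1/1331.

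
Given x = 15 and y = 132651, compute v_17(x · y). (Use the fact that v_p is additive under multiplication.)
v_17(1989765) = 3

v_p(x) = 0 (factor: 15 = 17^0 · 15); v_p(y) = 3 (factor: 132651 = 17^3 · 27). Additivity: v_p(xy) = v_p(x) + v_p(y) = 0 + 3 = 3. (Direct check: xy = 1989765 = 17^3 · (405).)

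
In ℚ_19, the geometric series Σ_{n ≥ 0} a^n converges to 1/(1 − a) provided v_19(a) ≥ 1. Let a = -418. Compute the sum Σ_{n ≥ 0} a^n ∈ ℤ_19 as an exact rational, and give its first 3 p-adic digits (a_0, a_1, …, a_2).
Σ a^n = 1/(1 − a) = 1/419;  first 3 digits = (1, 16, 7)

v_19(a) = 1 ≥ 1, so the series converges in ℤ_19 to 1/(1 − a) = 1/(1 − (-418)) = 1/419. Expand this rational in ℤ_19: compute digits iteratively via d_i = x_i mod 19, x_{i+1} = (x_i − d_i)/19. The first 3 digits are (1, 16, 7).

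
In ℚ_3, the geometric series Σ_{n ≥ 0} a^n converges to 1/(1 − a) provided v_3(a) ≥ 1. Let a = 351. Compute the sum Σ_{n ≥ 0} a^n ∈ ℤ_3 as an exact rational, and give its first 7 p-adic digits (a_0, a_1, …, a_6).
Σ a^n = 1/(1 − a) = -1/350;  first 7 digits = (1, 0, 0, 1, 1, 1, 1)

v_3(a) = 3 ≥ 1, so the series converges in ℤ_3 to 1/(1 − a) = 1/(1 − 351) = -1/350. Expand this rational in ℤ_3: compute digits iteratively via d_i = x_i mod 3, x_{i+1} = (x_i − d_i)/3. The first 7 digits are (1, 0, 0, 1, 1, 1, 1).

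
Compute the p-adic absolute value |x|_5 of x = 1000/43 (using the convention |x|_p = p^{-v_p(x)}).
|1000/43|_5 = 1/125

Step 1 — compute v_5(x) by factoring powers of 5 out of the numerator and denominator: v_5(1000/43) = 3. Step 2 — apply |x|_p = p^{-v_p(x)} = 5^{-3} = 1/125.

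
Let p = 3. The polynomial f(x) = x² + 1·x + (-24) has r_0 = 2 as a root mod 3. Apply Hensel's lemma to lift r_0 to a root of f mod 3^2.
r_1 = 2 (mod 9)

Hensel: r_{i+1} = r_i − f(r_i)·(f′(r_i))^{-1} mod 3^{i+2}, f′(x) = 2x + 1. Iterate:
  r_0 = 2 (mod 3)
  r_1 = 2 (mod 9)
Final: r = 2 satisfies f(r) ≡ 0 mod 3^2.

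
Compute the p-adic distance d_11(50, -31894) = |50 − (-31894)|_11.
d_11(50, -31894) = 1/1331

Step 1 — x − y = 50 − (-31894) = 31944. Step 2 — v_11(31944) = 3 (factor: 31944 = (11^3 · 24); the sign does not affect v_p). Step 3 — |x − y|_11 = 11^{-3} = 1/1331.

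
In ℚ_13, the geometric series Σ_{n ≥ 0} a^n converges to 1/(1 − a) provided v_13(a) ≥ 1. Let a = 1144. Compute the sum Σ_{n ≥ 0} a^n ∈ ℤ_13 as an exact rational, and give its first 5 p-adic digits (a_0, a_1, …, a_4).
Σ a^n = 1/(1 − a) = -1/1143;  first 5 digits = (1, 10, 2, 10, 1)

v_13(a) = 1 ≥ 1, so the series converges in ℤ_13 to 1/(1 − a) = 1/(1 − 1144) = -1/1143. Expand this rational in ℤ_13: compute digits iteratively via d_i = x_i mod 13, x_{i+1} = (x_i − d_i)/13. The first 5 digits are (1, 10, 2, 10, 1).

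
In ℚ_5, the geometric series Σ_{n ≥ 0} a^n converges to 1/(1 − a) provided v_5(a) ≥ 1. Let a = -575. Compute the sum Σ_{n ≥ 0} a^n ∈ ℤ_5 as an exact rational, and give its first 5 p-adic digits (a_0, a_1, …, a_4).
Σ a^n = 1/(1 − a) = 1/576;  first 5 digits = (1, 0, 2, 0, 3)

v_5(a) = 2 ≥ 1, so the series converges in ℤ_5 to 1/(1 − a) = 1/(1 − (-575)) = 1/576. Expand this rational in ℤ_5: compute digits iteratively via d_i = x_i mod 5, x_{i+1} = (x_i − d_i)/5. The first 5 digits are (1, 0, 2, 0, 3).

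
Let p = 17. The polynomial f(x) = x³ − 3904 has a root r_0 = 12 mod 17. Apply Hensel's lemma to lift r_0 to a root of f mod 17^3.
r_2 = 4245 (mod 4913)

Hensel: r_{i+1} = r_i − f(r_i)/f′(r_i) mod 17^{i+2}, where f′(x) = 3x². Iterate:
  r_0 = 12 (mod 17)
  r_1 = 199 (mod 289)
  r_2 = 4245 (mod 4913)
Final: r = 4245 with f(r) ≡ 0 mod 17^3.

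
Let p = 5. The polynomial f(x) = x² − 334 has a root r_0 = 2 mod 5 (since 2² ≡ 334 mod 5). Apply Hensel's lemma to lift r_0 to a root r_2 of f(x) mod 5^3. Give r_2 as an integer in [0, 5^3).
r_2 = 47 (mod 125)

Hensel's recurrence: r_{i+1} = r_i − f(r_i)·(f′(r_i))^{-1} mod 5^{i+2}, with f′(x) = 2x. Iterate:
  r_0 = 2 (mod 5)
  r_1 = 22 (mod 25)
  r_2 = 47 (mod 125)
Final: r_2 = 47, and one checks f(r_2) ≡ 0 mod 5^3.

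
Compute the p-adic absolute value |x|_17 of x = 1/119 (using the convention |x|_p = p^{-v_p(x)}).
|1/119|_17 = 17

Step 1 — compute v_17(x) by factoring powers of 17 out of the numerator and denominator: v_17(1/119) = -1. Step 2 — apply |x|_p = p^{-v_p(x)} = 17^{1} = 17.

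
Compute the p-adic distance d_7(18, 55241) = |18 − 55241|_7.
d_7(18, 55241) = 1/2401

Step 1 — x − y = 18 − 55241 = -55223. Step 2 — v_7(-55223) = 4 (factor: -55223 = −(7^4 · 23); the sign does not affect v_p). Step 3 — |x − y|_7 = 7^{-4} = 1/2401.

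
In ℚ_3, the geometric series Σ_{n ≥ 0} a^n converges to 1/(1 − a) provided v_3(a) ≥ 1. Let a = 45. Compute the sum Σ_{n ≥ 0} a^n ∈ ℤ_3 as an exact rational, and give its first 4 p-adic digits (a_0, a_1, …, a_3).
Σ a^n = 1/(1 − a) = -1/44;  first 4 digits = (1, 0, 2, 1)

v_3(a) = 2 ≥ 1, so the series converges in ℤ_3 to 1/(1 − a) = 1/(1 − 45) = -1/44. Expand this rational in ℤ_3: compute digits iteratively via d_i = x_i mod 3, x_{i+1} = (x_i − d_i)/3. The first 4 digits are (1, 0, 2, 1).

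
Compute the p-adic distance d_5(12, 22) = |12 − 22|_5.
d_5(12, 22) = 1/5

Step 1 — x − y = 12 − 22 = -10. Step 2 — v_5(-10) = 1 (factor: -10 = −(5^1 · 2); the sign does not affect v_p). Step 3 — |x − y|_5 = 5^{-1} = 1/5.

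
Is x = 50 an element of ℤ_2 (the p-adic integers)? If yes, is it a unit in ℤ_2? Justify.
x ∈ ℤ_2 but not a unit; v_2(x) = 1 > 0

ℤ_2 = {x ∈ ℚ_2 : v_2(x) ≥ 0} and ℤ_2^× = {x ∈ ℤ_2 : v_2(x) = 0}. Here v_2(50) = v_2(num) − v_2(den) = 1; compare against these criteria.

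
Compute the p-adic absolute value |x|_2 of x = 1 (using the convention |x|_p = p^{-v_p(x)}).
|1|_2 = 1

Step 1 — compute v_2(x) by factoring powers of 2 out of the numerator and denominator: v_2(1) = 0. Step 2 — apply |x|_p = p^{-v_p(x)} = 2^{0} = 1.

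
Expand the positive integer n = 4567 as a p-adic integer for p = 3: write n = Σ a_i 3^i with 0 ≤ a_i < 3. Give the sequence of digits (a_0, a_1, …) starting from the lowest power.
(a_0, a_1, …) = (1, 1, 0, 1, 2, 0, 0, 2)

Repeated division by 3 gives the digits low-to-high: 4567 = 1 + 1·3^1 + 1·3^3 + 2·3^4 + 2·3^7. Digit sequence: (1, 1, 0, 1, 2, 0, 0, 2).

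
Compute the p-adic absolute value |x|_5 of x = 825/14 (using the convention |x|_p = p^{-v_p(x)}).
|825/14|_5 = 1/25

Step 1 — compute v_5(x) by factoring powers of 5 out of the numerator and denominator: v_5(825/14) = 2. Step 2 — apply |x|_p = p^{-v_p(x)} = 5^{-2} = 1/25.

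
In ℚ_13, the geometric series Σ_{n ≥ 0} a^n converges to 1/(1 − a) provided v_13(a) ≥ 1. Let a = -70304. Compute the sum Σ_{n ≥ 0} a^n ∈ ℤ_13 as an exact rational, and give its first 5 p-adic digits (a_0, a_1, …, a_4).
Σ a^n = 1/(1 − a) = 1/70305;  first 5 digits = (1, 0, 0, 7, 10)

v_13(a) = 3 ≥ 1, so the series converges in ℤ_13 to 1/(1 − a) = 1/(1 − (-70304)) = 1/70305. Expand this rational in ℤ_13: compute digits iteratively via d_i = x_i mod 13, x_{i+1} = (x_i − d_i)/13. The first 5 digits are (1, 0, 0, 7, 10).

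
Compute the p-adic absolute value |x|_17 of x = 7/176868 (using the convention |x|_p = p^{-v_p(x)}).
|7/176868|_17 = 4913

Step 1 — compute v_17(x) by factoring powers of 17 out of the numerator and denominator: v_17(7/176868) = -3. Step 2 — apply |x|_p = p^{-v_p(x)} = 17^{3} = 4913.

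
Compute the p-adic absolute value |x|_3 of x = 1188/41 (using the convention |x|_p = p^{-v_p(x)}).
|1188/41|_3 = 1/27

Step 1 — compute v_3(x) by factoring powers of 3 out of the numerator and denominator: v_3(1188/41) = 3. Step 2 — apply |x|_p = p^{-v_p(x)} = 3^{-3} = 1/27.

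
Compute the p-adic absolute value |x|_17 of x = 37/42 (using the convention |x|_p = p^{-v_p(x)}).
|37/42|_17 = 1

Step 1 — compute v_17(x) by factoring powers of 17 out of the numerator and denominator: v_17(37/42) = 0. Step 2 — apply |x|_p = p^{-v_p(x)} = 17^{0} = 1.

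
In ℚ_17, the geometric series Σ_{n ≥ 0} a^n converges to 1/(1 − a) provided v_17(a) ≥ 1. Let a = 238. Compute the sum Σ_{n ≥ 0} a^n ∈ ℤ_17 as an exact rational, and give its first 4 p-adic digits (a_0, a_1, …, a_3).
Σ a^n = 1/(1 − a) = -1/237;  first 4 digits = (1, 14, 9, 1)

v_17(a) = 1 ≥ 1, so the series converges in ℤ_17 to 1/(1 − a) = 1/(1 − 238) = -1/237. Expand this rational in ℤ_17: compute digits iteratively via d_i = x_i mod 17, x_{i+1} = (x_i − d_i)/17. The first 4 digits are (1, 14, 9, 1).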